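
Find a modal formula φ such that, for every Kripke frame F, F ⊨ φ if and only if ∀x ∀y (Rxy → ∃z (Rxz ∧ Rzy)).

□□p → □p

A defining formula is □□p → □p (the C4 axiom).
Suppose □□p→□p is valid. Take Rxy and set V(p)={w : xR²w}. Then □□p at x, so □p at x, so p at y, i.e. ∃z(Rxz∧Rzy).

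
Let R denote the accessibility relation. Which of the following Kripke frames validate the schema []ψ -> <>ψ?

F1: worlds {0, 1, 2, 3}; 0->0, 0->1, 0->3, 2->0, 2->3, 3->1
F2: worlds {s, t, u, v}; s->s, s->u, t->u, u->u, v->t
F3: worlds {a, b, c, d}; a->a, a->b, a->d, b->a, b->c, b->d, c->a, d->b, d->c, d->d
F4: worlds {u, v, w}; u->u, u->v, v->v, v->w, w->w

Frame correspondent (Sahlqvist): forall x exists y Rxy — i.e. seriality.
F1: fails — world 1 has no successor.
F2: ✓.
F3: ✓.
F4: ✓.

F2, F3, F4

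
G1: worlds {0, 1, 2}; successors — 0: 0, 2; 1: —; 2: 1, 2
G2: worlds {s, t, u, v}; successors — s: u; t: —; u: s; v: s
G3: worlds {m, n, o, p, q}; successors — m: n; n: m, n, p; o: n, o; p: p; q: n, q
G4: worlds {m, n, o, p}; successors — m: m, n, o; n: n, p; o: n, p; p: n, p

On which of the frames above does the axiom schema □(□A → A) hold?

Frame correspondent (Sahlqvist): ∀x ∀y (Rxy → Ryy) — i.e. shift-reflexivity.
G1: fails — R21 but not R11.
G2: fails — Rsu but not Ruu.
G3: fails — Rnm but not Rmm.
G4: fails — Rmo but not Roo.
Valid on no frame.

none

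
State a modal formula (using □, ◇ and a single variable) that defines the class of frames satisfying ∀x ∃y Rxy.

A defining formula is □q → ◇q (the D axiom).
Suppose □q→◇q is valid. At any x set V(q)=W. Then □q at x, so ◇q at x, so x has a successor.

□q → ◇q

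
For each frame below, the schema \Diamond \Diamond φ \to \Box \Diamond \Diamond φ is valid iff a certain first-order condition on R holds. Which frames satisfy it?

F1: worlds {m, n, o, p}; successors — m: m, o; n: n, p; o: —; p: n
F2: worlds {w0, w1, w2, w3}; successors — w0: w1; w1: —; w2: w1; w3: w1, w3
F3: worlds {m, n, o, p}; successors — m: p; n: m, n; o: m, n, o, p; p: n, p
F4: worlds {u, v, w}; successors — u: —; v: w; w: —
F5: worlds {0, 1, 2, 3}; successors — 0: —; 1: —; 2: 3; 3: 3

This is the axiom for a generalized confluence (Geach) condition; its first-order frame correspondent is \forall x \forall y \forall z ((x R^2 y \wedge xRz) \to \exists w (y = w \wedge z R^2 w)).
F1: fails — mR²m, mRo but no w with m=w and oR²w.
F2: fails — w3R²w1, w3Rw1 but no w with w1=w and w1R²w.
F3: fails — nR²m, nRm but no w with m=w and mR²w.
F4: holds.
F5: holds.

F4, F5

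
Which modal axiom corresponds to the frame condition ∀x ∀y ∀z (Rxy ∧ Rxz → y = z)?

A defining formula is ◇ψ → □ψ (the CD axiom).
Suppose ◇ψ→□ψ is valid. Take Rxy, Rxz and set V(ψ)={y}. Then ◇ψ at x, so □ψ at x, so ψ at z, i.e. z=y.

◇ψ → □ψ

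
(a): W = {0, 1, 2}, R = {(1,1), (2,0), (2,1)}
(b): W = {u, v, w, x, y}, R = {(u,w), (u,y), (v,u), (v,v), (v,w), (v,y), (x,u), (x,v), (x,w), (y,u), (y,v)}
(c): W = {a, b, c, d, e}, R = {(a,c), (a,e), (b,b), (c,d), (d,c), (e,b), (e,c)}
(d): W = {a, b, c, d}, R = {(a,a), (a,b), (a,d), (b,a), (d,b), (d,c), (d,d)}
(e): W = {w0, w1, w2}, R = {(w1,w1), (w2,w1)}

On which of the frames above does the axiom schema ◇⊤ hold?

Frame correspondent (Sahlqvist): ∀x ∃y Rxy — i.e. seriality.
(a): fails — world 0 has no successor.
(b): fails — world w has no successor.
(c): condition met.
(d): fails — world c has no successor.
(e): fails — world w0 has no successor.

(c)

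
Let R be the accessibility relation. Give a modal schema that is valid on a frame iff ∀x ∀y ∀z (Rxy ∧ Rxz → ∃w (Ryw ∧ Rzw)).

This is convergence; the standard corresponding axiom is .2: ◇□ψ → □◇ψ.
Suppose ◇□ψ→□◇ψ is valid. Take Rxy, Rxz and set V(ψ)={w : Ryw}. Then □ψ at y so ◇□ψ at x, so □◇ψ at x, so ◇ψ at z, giving w with Rzw and Ryw.

◇□ψ → □◇ψ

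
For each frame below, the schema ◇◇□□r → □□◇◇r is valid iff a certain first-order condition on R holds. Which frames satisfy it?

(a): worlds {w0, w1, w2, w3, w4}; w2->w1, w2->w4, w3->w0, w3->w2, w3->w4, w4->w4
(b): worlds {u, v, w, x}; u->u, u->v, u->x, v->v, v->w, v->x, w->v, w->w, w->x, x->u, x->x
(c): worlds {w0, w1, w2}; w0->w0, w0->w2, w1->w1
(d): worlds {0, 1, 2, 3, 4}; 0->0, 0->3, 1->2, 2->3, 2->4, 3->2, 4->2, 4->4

(b), (d)

The schema corresponds to a generalized confluence (Geach) condition: ∀x ∀y ∀z ((xR²y ∧ xR²z) → ∃w (yR²w ∧ zR²w)).
(a): fails — w3R²w1, w3R²w1 but no w with w1R²w and w1R²w.
(b): condition met.
(c): fails — w0R²w0, w0R²w2 but no w with w0R²w and w2R²w.
(d): condition met.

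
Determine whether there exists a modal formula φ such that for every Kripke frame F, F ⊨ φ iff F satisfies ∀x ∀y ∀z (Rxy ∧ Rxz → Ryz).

This is a Sahlqvist condition; the 5 axiom ◇q → □◇q defines it.

Yes — defined by ◇q → □◇q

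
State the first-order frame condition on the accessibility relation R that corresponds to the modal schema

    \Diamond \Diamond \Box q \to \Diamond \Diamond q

\forall x \forall y (x R^2 y \to \exists w (yRw \wedge x R^2 w))

This is a Sahlqvist (Geach-type) schema ◇^2□^1q → □^0◇^2q.
Minimal-valuation argument: fix x; take any y with xR^2y and any z with xR^0z. Set V(q) to the set of worlds R-reachable from y in exactly 1 step. Then □^1q holds at y, so the antecedent holds at x; validity forces ◇^2q at z, giving a w with zR^2w and yR^1w.
First-order correspondent: \forall x \forall y (x R^2 y \to \exists w (yRw \wedge x R^2 w)).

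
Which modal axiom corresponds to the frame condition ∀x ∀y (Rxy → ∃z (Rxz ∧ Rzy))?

□□ψ → □ψ

This is density; the standard corresponding axiom is C4: □□ψ → □ψ.
Suppose □□ψ→□ψ is valid. Take Rxy and set V(ψ)={w : xR²w}. Then □□ψ at x, so □ψ at x, so ψ at y, i.e. ∃z(Rxz∧Rzy).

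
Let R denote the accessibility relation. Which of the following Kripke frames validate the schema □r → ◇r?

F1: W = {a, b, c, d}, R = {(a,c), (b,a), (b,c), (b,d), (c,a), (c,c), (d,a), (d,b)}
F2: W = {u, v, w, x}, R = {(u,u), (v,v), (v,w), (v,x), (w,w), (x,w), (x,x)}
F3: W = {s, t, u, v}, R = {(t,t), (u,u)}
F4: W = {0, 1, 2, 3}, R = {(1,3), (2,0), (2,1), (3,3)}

F1, F2

Frame correspondent (Sahlqvist): ∀x ∃y Rxy — i.e. seriality.
F1: condition met.
F2: condition met.
F3: fails — world s has no successor.
F4: fails — world 0 has no successor.
Valid on: F1, F2.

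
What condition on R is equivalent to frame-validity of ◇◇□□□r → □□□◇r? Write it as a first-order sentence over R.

This is a Sahlqvist (Geach-type) schema ◇^2□^3r → □^3◇^1r.
Minimal-valuation argument: fix x; take any y with xR^2y and any z with xR^3z. Set V(r) to the set of worlds R-reachable from y in exactly 3 steps. Then □^3r holds at y, so the antecedent holds at x; validity forces ◇^1r at z, giving a w with zR^1w and yR^3w.
First-order correspondent: ∀x ∀y ∀z ((xR²y ∧ xR³z) → ∃w (yR³w ∧ zRw)).

∀x ∀y ∀z ((xR²y ∧ xR³z) → ∃w (yR³w ∧ zRw))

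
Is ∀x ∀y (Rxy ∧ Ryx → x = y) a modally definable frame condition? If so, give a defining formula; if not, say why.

Not modally definable

Any modally definable frame class is closed under surjective bounded morphisms.
The 8-cycle (worlds w0,w1,w2,w3,w4,w5,w6,w7 with w0→w1→w2→w3→w4→w5→w6→w7→w0) is antisymmetric. Sending even-indexed worlds to • and odd-indexed worlds to ∘ is a surjective bounded morphism onto the two-world frame with •↔∘, which is not antisymmetric.
So the class is not modally definable.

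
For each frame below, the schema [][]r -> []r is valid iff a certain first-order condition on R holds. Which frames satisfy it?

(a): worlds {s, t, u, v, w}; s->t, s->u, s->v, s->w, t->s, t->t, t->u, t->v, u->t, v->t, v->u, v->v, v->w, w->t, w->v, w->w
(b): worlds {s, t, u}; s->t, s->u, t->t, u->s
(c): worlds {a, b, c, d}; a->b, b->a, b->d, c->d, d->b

(a)

The schema corresponds to density: forall x forall y (Rxy -> exists z (Rxz & Rzy)).
(a): condition met.
(b): fails — Rsu but no z with Rsz and Rzu.
(c): fails — Rcd but no z with Rcz and Rzd.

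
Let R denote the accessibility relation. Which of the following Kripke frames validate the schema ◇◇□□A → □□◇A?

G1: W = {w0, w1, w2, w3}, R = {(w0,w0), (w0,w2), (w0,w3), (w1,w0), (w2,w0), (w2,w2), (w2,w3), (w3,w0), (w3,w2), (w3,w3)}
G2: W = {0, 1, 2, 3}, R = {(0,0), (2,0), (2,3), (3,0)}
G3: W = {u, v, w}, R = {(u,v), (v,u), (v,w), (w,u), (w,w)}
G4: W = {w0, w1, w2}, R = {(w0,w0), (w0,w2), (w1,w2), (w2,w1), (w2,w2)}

This is the axiom for a generalized confluence (Geach) condition; its first-order frame correspondent is ∀x ∀y ∀z ((xR²y ∧ xR²z) → ∃w (yR²w ∧ zRw)).
G1: satisfies the condition.
G2: satisfies the condition.
G3: fails — uR²u, uR²u but no t with uR²t and uRt.
G4: satisfies the condition.

G1, G2, G4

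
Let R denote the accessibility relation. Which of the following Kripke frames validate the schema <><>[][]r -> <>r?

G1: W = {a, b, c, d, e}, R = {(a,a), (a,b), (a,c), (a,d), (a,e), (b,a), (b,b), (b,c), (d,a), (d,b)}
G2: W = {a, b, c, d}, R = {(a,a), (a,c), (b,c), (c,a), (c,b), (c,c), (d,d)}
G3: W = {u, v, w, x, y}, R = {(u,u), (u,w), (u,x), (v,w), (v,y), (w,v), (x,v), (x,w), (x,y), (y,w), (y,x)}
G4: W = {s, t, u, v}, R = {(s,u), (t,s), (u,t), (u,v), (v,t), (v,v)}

G2

This is the axiom for a generalized confluence (Geach) condition; its first-order frame correspondent is forall x forall y (x R^2 y -> exists w (y R^2 w & xRw)).
G1: fails — aR²c but no w with cR²w and aRw.
G2: satisfies the condition.
G3: fails — wR²w but no t with wR²t and wRt.
G4: fails — sR²v but no w with vR²w and sRw.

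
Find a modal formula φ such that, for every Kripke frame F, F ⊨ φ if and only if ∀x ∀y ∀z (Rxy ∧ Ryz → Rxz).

This is transitivity; the standard corresponding axiom is 4: □q → □□q.
Suppose □q→□□q is valid. Take Rxy, Ryz and set V(q)={w : Rxw}. Then □q at x, so □□q at x, so □q at y, so q at z, i.e. Rxz.

□q → □□q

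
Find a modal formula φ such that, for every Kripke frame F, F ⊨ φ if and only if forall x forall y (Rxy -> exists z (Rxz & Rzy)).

□□s → □s

The condition is density. The C4 schema □□s → □s defines it.
Suppose □□s→□s is valid. Take Rxy and set V(s)={w : xR²w}. Then □□s at x, so □s at x, so s at y, i.e. ∃z(Rxz∧Rzy).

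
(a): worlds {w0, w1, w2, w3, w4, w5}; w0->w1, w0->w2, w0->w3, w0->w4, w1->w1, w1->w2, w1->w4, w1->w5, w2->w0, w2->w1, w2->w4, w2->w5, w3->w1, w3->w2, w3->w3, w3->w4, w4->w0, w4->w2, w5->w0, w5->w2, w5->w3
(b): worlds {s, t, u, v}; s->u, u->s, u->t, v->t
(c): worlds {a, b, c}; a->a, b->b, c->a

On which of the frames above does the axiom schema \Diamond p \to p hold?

This is the axiom for a generalized confluence (Geach) condition; its first-order frame correspondent is \forall x \forall y (xRy \to \exists w (y = w \wedge x = w)).
(a): fails — w0Rw1 but w1 ≠ w0.
(b): fails — sRu but u ≠ s.
(c): fails — cRa but a ≠ c.
Valid on no frame.

none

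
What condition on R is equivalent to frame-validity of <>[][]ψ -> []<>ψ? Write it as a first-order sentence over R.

This is a Sahlqvist (Geach-type) schema ◇^1□^2ψ → □^1◇^1ψ.
First-order correspondent: forall x forall y forall z ((xRy & xRz) -> exists w (y R^2 w & zRw)).

forall x forall y forall z ((xRy & xRz) -> exists w (y R^2 w & zRw))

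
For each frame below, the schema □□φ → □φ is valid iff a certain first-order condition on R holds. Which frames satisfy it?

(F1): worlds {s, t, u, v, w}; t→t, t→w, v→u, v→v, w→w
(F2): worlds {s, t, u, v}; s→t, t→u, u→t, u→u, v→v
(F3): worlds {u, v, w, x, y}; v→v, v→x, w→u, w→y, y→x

(F1)

The schema corresponds to density: ∀x ∀y (Rxy → ∃z (Rxz ∧ Rzy)).
(F1): ✓.
(F2): fails — Rst but no z with Rsz and Rzt.
(F3): fails — Ryx but no z with Ryz and Rzx.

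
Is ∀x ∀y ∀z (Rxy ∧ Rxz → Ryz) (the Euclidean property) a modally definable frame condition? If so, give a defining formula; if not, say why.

Yes, by ◇r → □◇r

Yes: it is the Euclidean property, defined by the 5 schema ◇r → □◇r.
Suppose ◇r→□◇r is valid. Take Rxy, Rxz and set V(r)={y}. Then ◇r at x, so □◇r at x, so ◇r at z, so some w with Rzw has r; w=y, i.e. Rzy. By symmetry of the argument, Ryz.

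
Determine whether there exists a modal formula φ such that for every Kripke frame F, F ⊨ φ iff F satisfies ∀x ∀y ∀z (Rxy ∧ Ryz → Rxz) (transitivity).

The condition is transitivity. A defining modal formula is □q → □□q.
Suppose □q→□□q is valid. Take Rxy, Ryz and set V(q)={w : Rxw}. Then □q at x, so □□q at x, so □q at y, so q at z, i.e. Rxz.

Definable; □q → □□q defines it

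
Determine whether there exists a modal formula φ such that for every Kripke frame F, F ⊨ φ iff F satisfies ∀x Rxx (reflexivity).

Definable; □p → p defines it

Yes: it is reflexivity, defined by the T schema □p → p.
Suppose □p→p is valid. At any x set V(p)={w : Rxw}. Then □p holds at x, so p holds at x, i.e. Rxx.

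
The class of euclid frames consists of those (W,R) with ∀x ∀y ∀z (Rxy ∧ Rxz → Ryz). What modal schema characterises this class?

◇ψ → □◇ψ

A defining formula is ◇ψ → □◇ψ (the 5 axiom).
Suppose ◇ψ→□◇ψ is valid. Take Rxy, Rxz and set V(ψ)={y}. Then ◇ψ at x, so □◇ψ at x, so ◇ψ at z, so some w with Rzw has ψ; w=y, i.e. Rzy. By symmetry of the argument, Ryz.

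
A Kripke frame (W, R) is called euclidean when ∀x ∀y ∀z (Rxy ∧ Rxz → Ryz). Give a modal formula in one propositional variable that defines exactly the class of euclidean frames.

◇ψ → □◇ψ

This is the Euclidean property; the standard corresponding axiom is 5: ◇ψ → □◇ψ.
Suppose ◇ψ→□◇ψ is valid. Take Rxy, Rxz and set V(ψ)={y}. Then ◇ψ at x, so □◇ψ at x, so ◇ψ at z, so some w with Rzw has ψ; w=y, i.e. Rzy. By symmetry of the argument, Ryz.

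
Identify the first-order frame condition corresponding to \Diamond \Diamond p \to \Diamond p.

This is frame-equivalent to □p → □□p (substitute ¬p for p and contrapose).
Suppose □p→□□p is valid. Take Rxy, Ryz and set V(p)={w : Rxw}. Then □p at x, so □□p at x, so □p at y, so p at z, i.e. Rxz.

transitivity: \forall x \forall y \forall z (Rxy \wedge Ryz \to Rxz)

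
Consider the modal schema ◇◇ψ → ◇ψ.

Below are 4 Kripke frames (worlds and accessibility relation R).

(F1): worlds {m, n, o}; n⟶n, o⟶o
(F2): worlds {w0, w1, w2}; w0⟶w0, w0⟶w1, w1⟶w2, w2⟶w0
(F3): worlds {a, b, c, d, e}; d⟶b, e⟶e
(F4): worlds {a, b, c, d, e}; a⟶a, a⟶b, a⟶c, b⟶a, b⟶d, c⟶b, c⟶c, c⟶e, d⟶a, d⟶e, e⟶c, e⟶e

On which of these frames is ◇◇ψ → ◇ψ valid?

(F1), (F3)

Frame correspondent (Sahlqvist): ∀x ∀y ∀z (Rxy ∧ Ryz → Rxz) — i.e. transitivity.
(F1): ✓.
(F2): fails — Rw1w2 and Rw2w0 but not Rw1w0.
(F3): ✓.
(F4): fails — Rde and Rec but not Rdc.
Valid on: (F1), (F3).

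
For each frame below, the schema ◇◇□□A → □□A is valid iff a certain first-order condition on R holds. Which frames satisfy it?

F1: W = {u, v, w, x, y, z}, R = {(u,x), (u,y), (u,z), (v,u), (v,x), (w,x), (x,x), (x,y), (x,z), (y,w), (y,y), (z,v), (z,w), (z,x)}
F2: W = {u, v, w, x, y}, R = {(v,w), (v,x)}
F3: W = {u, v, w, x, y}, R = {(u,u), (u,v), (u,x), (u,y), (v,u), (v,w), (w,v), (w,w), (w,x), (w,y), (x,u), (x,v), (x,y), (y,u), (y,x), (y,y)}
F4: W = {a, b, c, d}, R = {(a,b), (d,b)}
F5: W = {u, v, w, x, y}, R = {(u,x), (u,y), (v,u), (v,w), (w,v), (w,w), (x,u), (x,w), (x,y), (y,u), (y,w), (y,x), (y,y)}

This is the axiom for a generalized confluence (Geach) condition; its first-order frame correspondent is ∀x ∀y ∀z ((xR²y ∧ xR²z) → ∃w (yR²w ∧ z = w)).
F1: fails — uR²v, uR²v but no t with vR²t and v=t.
F2: condition met.
F3: fails — uR²y, uR²w but no t with yR²t and w=t.
F4: condition met.
F5: fails — uR²w, uR²x but no t with wR²t and x=t.
Valid on: F2, F4.

F2, F4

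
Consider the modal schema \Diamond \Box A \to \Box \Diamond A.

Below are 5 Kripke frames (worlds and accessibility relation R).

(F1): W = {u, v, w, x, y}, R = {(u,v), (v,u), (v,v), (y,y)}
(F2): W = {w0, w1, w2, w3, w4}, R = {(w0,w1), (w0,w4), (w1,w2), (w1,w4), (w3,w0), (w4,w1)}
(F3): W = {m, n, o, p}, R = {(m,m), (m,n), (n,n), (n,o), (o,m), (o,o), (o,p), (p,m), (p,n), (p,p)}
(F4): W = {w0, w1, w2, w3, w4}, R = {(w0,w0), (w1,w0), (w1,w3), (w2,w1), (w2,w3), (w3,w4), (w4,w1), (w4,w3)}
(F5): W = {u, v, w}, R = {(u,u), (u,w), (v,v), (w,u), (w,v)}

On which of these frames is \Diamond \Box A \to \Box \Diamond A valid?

(F1), (F3)

This is the axiom for convergence; its first-order frame correspondent is \forall x \forall y \forall z (Rxy \wedge Rxz \to \exists w (Ryw \wedge Rzw)).
(F1): holds.
(F2): fails — Rw0w4 and Rw0w1 but w4 and w1 have no common successor.
(F3): holds.
(F4): fails — Rw1w0 and Rw1w3 but w0 and w3 have no common successor.
(F5): fails — Rwu and Rwv but u and v have no common successor.
Valid on: (F1), (F3).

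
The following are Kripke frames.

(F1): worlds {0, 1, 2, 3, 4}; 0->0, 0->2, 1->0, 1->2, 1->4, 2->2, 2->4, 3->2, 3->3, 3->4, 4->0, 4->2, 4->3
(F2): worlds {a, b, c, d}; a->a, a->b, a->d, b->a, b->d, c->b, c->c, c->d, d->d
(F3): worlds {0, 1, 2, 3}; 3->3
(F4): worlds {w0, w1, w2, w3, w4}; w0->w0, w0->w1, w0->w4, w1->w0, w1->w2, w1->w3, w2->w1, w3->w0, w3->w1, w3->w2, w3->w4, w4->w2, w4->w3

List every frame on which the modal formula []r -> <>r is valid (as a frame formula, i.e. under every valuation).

The schema corresponds to seriality: forall x exists y Rxy.
(F1): condition met.
(F2): condition met.
(F3): fails — world 0 has no successor.
(F4): condition met.
Valid on: (F1), (F2), (F4).

(F1), (F2), (F4)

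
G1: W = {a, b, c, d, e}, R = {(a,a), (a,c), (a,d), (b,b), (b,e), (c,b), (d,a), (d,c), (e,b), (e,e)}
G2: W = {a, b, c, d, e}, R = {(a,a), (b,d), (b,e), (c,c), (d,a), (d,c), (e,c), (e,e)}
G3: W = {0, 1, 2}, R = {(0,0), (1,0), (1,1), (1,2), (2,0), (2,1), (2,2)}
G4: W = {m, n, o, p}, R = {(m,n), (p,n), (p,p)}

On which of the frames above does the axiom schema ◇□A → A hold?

This is the axiom for symmetry; its first-order frame correspondent is ∀x ∀y (Rxy → Ryx).
G1: fails — Rdc but not Rcd.
G2: fails — Rdc but not Rcd.
G3: fails — R10 but not R01.
G4: fails — Rpn but not Rnp.

none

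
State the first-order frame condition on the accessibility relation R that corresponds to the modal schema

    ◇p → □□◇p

∀x ∀y ∀z ((xRy ∧ xR²z) → ∃w (y = w ∧ zRw))

This is a Sahlqvist (Geach-type) schema ◇^1□^0p → □^2◇^1p.
First-order correspondent: ∀x ∀y ∀z ((xRy ∧ xR²z) → ∃w (y = w ∧ zRw)).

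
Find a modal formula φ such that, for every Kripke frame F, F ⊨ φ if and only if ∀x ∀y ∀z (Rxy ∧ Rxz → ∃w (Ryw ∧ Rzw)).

◇□p → □◇p

This is convergence; the standard corresponding axiom is .2: ◇□p → □◇p.
Suppose ◇□p→□◇p is valid. Take Rxy, Rxz and set V(p)={w : Ryw}. Then □p at y so ◇□p at x, so □◇p at x, so ◇p at z, giving w with Rzw and Ryw.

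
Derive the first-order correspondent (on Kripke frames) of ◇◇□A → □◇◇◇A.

∀x ∀y ∀z ((xR²y ∧ xRz) → ∃w (yRw ∧ zR³w))

This is a Sahlqvist (Geach-type) schema ◇^2□^1A → □^1◇^3A.
Minimal-valuation argument: fix x; take any y with xR^2y and any z with xR^1z. Set V(A) to the set of worlds R-reachable from y in exactly 1 step. Then □^1A holds at y, so the antecedent holds at x; validity forces ◇^3A at z, giving a w with zR^3w and yR^1w.
First-order correspondent: ∀x ∀y ∀z ((xR²y ∧ xRz) → ∃w (yRw ∧ zR³w)).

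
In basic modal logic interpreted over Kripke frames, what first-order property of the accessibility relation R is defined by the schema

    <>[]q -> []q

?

Replacing q by ¬q and contraposing gives the equivalent schema ◇q → □◇q.
Suppose ◇q→□◇q is valid. Take Rxy, Rxz and set V(q)={y}. Then ◇q at x, so □◇q at x, so ◇q at z, so some w with Rzw has q; w=y, i.e. Rzy. By symmetry of the argument, Ryz.

the Euclidean property: forall x forall y forall z (Rxy & Rxz -> Ryz)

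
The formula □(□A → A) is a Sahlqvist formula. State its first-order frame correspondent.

Shift-reflexivity

This is the T□ axiom.
Its frame correspondent is shift-reflexivity — ∀x ∀y (Rxy → Ryy).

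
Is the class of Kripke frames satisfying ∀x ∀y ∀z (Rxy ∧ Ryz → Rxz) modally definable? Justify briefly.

The condition is transitivity. A defining modal formula is □p → □□p.

Yes — defined by □p → □□p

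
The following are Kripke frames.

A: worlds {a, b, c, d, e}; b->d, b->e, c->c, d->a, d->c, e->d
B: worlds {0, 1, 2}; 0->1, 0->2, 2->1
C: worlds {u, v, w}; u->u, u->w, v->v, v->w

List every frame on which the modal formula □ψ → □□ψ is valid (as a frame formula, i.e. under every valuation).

B, C

The schema corresponds to transitivity: ∀x ∀y ∀z (Rxy ∧ Ryz → Rxz).
A: fails — Red and Rdc but not Rec.
B: holds.
C: holds.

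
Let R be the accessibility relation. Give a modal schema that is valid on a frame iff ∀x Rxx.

The condition is reflexivity. The T schema □r → r defines it.
Suppose □r→r is valid. At any x set V(r)={w : Rxw}. Then □r holds at x, so r holds at x, i.e. Rxx.

□r → r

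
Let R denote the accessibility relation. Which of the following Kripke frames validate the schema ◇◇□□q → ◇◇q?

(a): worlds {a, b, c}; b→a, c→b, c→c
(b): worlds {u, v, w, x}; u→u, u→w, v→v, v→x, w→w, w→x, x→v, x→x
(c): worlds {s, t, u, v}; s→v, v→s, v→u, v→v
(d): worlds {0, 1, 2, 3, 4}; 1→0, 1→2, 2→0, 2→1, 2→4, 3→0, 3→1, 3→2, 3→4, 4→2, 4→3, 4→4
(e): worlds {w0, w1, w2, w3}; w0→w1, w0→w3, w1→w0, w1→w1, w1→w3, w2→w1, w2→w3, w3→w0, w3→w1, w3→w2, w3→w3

Frame correspondent (Sahlqvist): ∀x ∀y (xR²y → ∃w (yR²w ∧ xR²w)) — i.e. a generalized confluence (Geach) condition.
(a): fails — cR²a but no w with aR²w and cR²w.
(b): satisfies the condition.
(c): fails — sR²u but no w with uR²w and sR²w.
(d): fails — 1R²0 but no w with 0R²w and 1R²w.
(e): satisfies the condition.
Valid on: (b), (e).

(b), (e)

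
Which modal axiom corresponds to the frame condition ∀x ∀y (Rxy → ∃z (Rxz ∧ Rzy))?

The condition is density. The C4 schema □□q → □q defines it.
Suppose □□q→□q is valid. Take Rxy and set V(q)={w : xR²w}. Then □□q at x, so □q at x, so q at y, i.e. ∃z(Rxz∧Rzy).

□□q → □q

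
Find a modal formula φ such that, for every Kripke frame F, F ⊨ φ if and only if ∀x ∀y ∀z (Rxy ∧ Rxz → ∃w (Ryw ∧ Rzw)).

A defining formula is ◇□r → □◇r (the .2 axiom).
Suppose ◇□r→□◇r is valid. Take Rxy, Rxz and set V(r)={w : Ryw}. Then □r at y so ◇□r at x, so □◇r at x, so ◇r at z, giving w with Rzw and Ryw.

◇□r → □◇r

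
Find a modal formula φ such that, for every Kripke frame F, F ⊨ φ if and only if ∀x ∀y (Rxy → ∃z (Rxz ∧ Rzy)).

This is density; the standard corresponding axiom is C4: □□s → □s.
Suppose □□s→□s is valid. Take Rxy and set V(s)={w : xR²w}. Then □□s at x, so □s at x, so s at y, i.e. ∃z(Rxz∧Rzy).

□□s → □s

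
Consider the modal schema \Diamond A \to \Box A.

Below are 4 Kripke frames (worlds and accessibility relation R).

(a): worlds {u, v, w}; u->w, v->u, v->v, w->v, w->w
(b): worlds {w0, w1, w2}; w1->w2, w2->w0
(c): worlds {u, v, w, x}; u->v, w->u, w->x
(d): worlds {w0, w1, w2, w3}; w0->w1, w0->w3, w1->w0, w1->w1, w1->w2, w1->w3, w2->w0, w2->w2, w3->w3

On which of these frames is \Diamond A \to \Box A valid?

(b)

The schema corresponds to partial functionality: \forall x \forall y \forall z (Rxy \wedge Rxz \to y = z).
(a): fails — v sees both u and v.
(b): ✓.
(c): fails — w sees both u and x.
(d): fails — w0 sees both w1 and w3.
Valid on: (b).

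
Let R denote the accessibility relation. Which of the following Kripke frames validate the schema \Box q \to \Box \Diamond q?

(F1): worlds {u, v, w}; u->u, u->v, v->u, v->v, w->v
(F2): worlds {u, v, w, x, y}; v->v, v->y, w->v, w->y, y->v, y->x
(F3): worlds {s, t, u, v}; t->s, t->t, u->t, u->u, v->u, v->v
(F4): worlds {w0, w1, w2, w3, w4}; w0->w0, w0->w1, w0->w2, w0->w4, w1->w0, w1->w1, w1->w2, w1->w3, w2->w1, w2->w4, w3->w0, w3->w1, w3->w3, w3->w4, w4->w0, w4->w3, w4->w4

(F1), (F4)

The schema corresponds to a generalized confluence (Geach) condition: \forall x \forall z (xRz \to \exists w (xRw \wedge zRw)).
(F1): condition met.
(F2): fails — yRx but no t with yRt and xRt.
(F3): fails — tRs but no w with tRw and sRw.
(F4): condition met.
Valid on: (F1), (F4).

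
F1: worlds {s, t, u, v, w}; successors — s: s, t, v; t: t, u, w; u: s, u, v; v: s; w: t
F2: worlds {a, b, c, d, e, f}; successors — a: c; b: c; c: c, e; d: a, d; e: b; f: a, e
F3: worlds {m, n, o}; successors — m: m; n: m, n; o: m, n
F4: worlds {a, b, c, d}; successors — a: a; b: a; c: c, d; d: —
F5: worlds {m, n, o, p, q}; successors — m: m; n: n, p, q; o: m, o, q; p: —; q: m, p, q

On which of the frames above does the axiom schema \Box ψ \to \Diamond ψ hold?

F1, F2, F3

This is the axiom for seriality; its first-order frame correspondent is \forall x \exists y Rxy.
F1: ✓.
F2: ✓.
F3: ✓.
F4: fails — world d has no successor.
F5: fails — world p has no successor.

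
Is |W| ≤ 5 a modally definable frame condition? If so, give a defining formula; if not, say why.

No — not modally definable

If a class were modally definable it would be closed under disjoint unions (Goldblatt–Thomason).
Any modal formula valid on each of 6 disjoint one-world frames is valid on their disjoint union (validity is preserved under disjoint unions). Each one-world frame has |W|=1≤5, but the union has |W|=6.
Hence having at most 5 worlds is not modally definable.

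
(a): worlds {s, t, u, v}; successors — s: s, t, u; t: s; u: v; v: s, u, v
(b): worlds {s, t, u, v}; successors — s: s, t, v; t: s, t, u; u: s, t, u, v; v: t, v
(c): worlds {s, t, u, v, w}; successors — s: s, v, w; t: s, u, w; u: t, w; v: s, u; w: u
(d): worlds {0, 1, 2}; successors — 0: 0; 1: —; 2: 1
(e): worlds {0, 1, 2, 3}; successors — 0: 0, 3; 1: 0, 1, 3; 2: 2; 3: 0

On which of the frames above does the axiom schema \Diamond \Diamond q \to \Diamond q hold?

The schema corresponds to transitivity: \forall x \forall y \forall z (Rxy \wedge Ryz \to Rxz).
(a): fails — Ruv and Rvu but not Ruu.
(b): fails — Rvt and Rts but not Rvs.
(c): fails — Ruw and Rwu but not Ruu.
(d): condition met.
(e): fails — R30 and R03 but not R33.

(d)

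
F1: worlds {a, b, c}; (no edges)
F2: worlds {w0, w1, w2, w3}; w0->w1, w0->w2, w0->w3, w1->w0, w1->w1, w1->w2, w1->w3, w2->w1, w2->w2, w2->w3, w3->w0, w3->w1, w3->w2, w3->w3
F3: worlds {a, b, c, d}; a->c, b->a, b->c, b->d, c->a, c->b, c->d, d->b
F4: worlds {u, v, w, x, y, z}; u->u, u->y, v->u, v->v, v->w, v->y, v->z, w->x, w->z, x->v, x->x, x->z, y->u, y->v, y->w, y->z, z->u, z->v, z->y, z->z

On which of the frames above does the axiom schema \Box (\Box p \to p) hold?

Frame correspondent (Sahlqvist): \forall x \forall y (Rxy \to Ryy) — i.e. shift-reflexivity.
F1: holds.
F2: fails — Rw1w0 but not Rw0w0.
F3: fails — Rbc but not Rcc.
F4: fails — Ruy but not Ryy.
Valid on: F1.

F1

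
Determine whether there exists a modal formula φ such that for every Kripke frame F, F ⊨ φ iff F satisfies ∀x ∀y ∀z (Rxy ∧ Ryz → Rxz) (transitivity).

Yes, by □q → □□q

The condition is transitivity. A defining modal formula is □q → □□q.
Suppose □q→□□q is valid. Take Rxy, Ryz and set V(q)={w : Rxw}. Then □q at x, so □□q at x, so □q at y, so q at z, i.e. Rxz.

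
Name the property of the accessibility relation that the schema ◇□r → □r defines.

This schema is equivalent to the 5 axiom ◇r → □◇r.
Its frame correspondent is the Euclidean property — ∀x ∀y ∀z (Rxy ∧ Rxz → Ryz).

the Euclidean property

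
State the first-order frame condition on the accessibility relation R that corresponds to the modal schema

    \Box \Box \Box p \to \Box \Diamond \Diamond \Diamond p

\forall x \forall z (xRz \to \exists w (x R^3 w \wedge z R^3 w))

This is a Sahlqvist (Geach-type) schema ◇^0□^3p → □^1◇^3p.
First-order correspondent: \forall x \forall z (xRz \to \exists w (x R^3 w \wedge z R^3 w)).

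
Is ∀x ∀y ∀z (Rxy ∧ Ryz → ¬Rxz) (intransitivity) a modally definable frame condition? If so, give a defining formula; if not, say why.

Modal frame validity is preserved under surjective bounded morphisms.
The 7-cycle (worlds s,t,u,v,w,x,y with s→t→u→v→w→x→y→s) is intransitive. Mapping every world to a single reflexive point • is a surjective bounded morphism; the reflexive point is not intransitive (R••∧R•• but R••).
So the class is not modally definable.

Not modally definable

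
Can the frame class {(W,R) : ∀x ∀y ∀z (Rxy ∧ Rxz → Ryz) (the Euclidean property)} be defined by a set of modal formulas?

Definable; ◇r → □◇r defines it

Yes: it is the Euclidean property, defined by the 5 schema ◇r → □◇r.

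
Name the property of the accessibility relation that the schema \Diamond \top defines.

Seriality

◇⊤ holds at w iff w has a successor, so frame-validity of ◇⊤ is exactly seriality. Equivalently via □ψ → ◇ψ:
Suppose □ψ→◇ψ is valid. At any x set V(ψ)=W. Then □ψ at x, so ◇ψ at x, so x has a successor.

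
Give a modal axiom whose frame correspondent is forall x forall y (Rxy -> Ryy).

The condition is shift-reflexivity. The T□ schema □(□ψ → ψ) defines it.
Suppose □(□ψ→ψ) is valid. Take Rxy and set V(ψ)={w : Ryw}. Then at y, □ψ holds; since □(□ψ→ψ) at x, □ψ→ψ at y, so ψ at y, i.e. Ryy.

□(□ψ → ψ)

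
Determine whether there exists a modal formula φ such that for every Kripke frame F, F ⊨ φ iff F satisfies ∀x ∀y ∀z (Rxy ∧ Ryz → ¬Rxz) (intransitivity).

Not definable by any modal formula

Modal frame validity is preserved under surjective bounded morphisms.
The 7-cycle (worlds s,t,u,v,w,x,y with s→t→u→v→w→x→y→s) is intransitive. Mapping every world to a single reflexive point • is a surjective bounded morphism; the reflexive point is not intransitive (R••∧R•• but R••).
So the class is not modally definable.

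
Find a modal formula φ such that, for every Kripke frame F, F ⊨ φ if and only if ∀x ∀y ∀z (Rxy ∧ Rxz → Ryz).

This is the Euclidean property; the standard corresponding axiom is 5: ◇p → □◇p.
Suppose ◇p→□◇p is valid. Take Rxy, Rxz and set V(p)={y}. Then ◇p at x, so □◇p at x, so ◇p at z, so some w with Rzw has p; w=y, i.e. Rzy. By symmetry of the argument, Ryz.

◇p → □◇p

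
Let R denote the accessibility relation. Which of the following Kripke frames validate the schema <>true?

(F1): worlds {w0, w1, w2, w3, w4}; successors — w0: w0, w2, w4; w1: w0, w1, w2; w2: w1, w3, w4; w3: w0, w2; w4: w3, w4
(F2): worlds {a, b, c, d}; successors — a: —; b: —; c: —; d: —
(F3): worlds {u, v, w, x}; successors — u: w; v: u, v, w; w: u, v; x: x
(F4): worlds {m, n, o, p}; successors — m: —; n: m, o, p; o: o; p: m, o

(F1), (F3)

The schema corresponds to seriality: forall x exists y Rxy.
(F1): condition met.
(F2): fails — world a has no successor.
(F3): condition met.
(F4): fails — world m has no successor.
Valid on: (F1), (F3).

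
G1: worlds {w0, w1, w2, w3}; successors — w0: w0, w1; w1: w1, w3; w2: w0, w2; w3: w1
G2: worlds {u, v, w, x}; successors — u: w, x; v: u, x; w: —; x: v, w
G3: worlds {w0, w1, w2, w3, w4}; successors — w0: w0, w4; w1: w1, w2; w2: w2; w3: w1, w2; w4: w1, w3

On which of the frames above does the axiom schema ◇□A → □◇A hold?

G1

Frame correspondent (Sahlqvist): ∀x ∀y ∀z (Rxy ∧ Rxz → ∃w (Ryw ∧ Rzw)) — i.e. convergence.
G1: condition met.
G2: fails — Ruw and Ruw but w and w have no common successor.
G3: fails — Rw0w4 and Rw0w0 but w4 and w0 have no common successor.
Valid on: G1.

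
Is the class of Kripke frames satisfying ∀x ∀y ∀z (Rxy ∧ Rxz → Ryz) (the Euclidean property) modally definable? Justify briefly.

Yes, by ◇p → □◇p

This is a Sahlqvist condition; the 5 axiom ◇p → □◇p defines it.
Suppose ◇p→□◇p is valid. Take Rxy, Rxz and set V(p)={y}. Then ◇p at x, so □◇p at x, so ◇p at z, so some w with Rzw has p; w=y, i.e. Rzy. By symmetry of the argument, Ryz.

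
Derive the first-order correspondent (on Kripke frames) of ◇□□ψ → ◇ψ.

∀x ∀y (xRy → ∃w (yR²w ∧ xRw))

This is a Sahlqvist (Geach-type) schema ◇^1□^2ψ → □^0◇^1ψ.
First-order correspondent: ∀x ∀y (xRy → ∃w (yR²w ∧ xRw)).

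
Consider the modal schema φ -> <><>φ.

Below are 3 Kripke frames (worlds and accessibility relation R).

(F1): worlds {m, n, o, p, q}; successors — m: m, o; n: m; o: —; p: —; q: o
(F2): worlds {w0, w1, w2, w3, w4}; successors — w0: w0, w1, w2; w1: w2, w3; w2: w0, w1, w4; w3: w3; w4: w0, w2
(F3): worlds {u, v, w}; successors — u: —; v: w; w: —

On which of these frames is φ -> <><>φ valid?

(F2)

Frame correspondent (Sahlqvist): forall x exists w (x = w & x R^2 w) — i.e. a generalized confluence (Geach) condition.
(F1): fails — at n but no w with n=w and nR²w.
(F2): condition met.
(F3): fails — at u but no t with u=t and uR²t.
Valid on: (F2).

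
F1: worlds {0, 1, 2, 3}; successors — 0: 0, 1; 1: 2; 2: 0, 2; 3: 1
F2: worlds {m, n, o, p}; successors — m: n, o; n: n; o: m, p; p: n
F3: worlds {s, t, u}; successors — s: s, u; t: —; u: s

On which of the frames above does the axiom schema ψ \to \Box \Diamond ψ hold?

F3

The schema corresponds to symmetry: \forall x \forall y (Rxy \to Ryx).
F1: fails — R31 but not R13.
F2: fails — Rop but not Rpo.
F3: condition met.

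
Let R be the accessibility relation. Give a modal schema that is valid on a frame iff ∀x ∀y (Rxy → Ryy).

□(□p → p)

The condition is shift-reflexivity. The T□ schema □(□p → p) defines it.
Suppose □(□p→p) is valid. Take Rxy and set V(p)={w : Ryw}. Then at y, □p holds; since □(□p→p) at x, □p→p at y, so p at y, i.e. Ryy.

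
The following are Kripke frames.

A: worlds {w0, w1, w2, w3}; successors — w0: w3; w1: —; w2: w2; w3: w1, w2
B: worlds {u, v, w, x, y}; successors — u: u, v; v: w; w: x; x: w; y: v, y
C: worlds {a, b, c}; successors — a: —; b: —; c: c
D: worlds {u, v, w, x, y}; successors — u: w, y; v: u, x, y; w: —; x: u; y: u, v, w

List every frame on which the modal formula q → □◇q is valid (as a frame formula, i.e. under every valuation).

C

Frame correspondent (Sahlqvist): ∀x ∀y (Rxy → Ryx) — i.e. symmetry.
A: fails — Rw3w1 but not Rw1w3.
B: fails — Ruv but not Rvu.
C: holds.
D: fails — Ruw but not Rwu.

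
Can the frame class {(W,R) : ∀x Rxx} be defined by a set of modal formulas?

Yes, by □q → q

Yes: it is reflexivity, defined by the T schema □q → q.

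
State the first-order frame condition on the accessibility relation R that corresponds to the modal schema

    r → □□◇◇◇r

∀x ∀z (xR²z → ∃w (x = w ∧ zR³w))

This is a Sahlqvist (Geach-type) schema ◇^0□^0r → □^2◇^3r.
First-order correspondent: ∀x ∀z (xR²z → ∃w (x = w ∧ zR³w)).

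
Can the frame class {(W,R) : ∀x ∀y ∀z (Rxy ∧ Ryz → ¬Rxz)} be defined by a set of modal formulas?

Not definable by any modal formula

If a class were modally definable it would be closed under surjective bounded morphisms (Goldblatt–Thomason).
The 3-cycle (worlds w0,w1,w2 with w0→w1→w2→w0) is intransitive. Mapping every world to a single reflexive point • is a surjective bounded morphism; the reflexive point is not intransitive (R••∧R•• but R••).
Hence intransitivity is not modally definable.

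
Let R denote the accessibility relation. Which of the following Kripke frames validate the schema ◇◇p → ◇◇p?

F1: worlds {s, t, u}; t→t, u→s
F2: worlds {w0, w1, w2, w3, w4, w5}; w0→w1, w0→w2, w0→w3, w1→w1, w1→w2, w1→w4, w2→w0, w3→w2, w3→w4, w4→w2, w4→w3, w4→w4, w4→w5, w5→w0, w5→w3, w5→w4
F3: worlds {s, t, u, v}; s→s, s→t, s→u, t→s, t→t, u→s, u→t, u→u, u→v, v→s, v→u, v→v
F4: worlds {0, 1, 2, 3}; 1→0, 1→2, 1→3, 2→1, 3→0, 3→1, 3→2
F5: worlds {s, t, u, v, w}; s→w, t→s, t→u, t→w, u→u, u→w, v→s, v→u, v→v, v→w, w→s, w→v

F1, F2, F3, F4, F5

The schema corresponds to a generalized confluence (Geach) condition: ∀x ∀y (xR²y → ∃w (y = w ∧ xR²w)).
F1: condition met.
F2: condition met.
F3: condition met.
F4: condition met.
F5: condition met.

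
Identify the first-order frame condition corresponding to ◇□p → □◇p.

Suppose ◇□p→□◇p is valid. Take Rxy, Rxz and set V(p)={w : Ryw}. Then □p at y so ◇□p at x, so □◇p at x, so ◇p at z, giving w with Rzw and Ryw.

convergence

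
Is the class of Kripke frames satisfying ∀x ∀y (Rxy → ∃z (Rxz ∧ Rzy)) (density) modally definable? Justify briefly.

This is a Sahlqvist condition; the C4 axiom □□q → □q defines it.
Suppose □□q→□q is valid. Take Rxy and set V(q)={w : xR²w}. Then □□q at x, so □q at x, so q at y, i.e. ∃z(Rxz∧Rzy).

Definable; □□q → □q defines it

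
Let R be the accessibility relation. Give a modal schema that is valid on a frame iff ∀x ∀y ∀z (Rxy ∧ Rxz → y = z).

◇q → □q

This is partial functionality; the standard corresponding axiom is CD: ◇q → □q.
Suppose ◇q→□q is valid. Take Rxy, Rxz and set V(q)={y}. Then ◇q at x, so □q at x, so q at z, i.e. z=y.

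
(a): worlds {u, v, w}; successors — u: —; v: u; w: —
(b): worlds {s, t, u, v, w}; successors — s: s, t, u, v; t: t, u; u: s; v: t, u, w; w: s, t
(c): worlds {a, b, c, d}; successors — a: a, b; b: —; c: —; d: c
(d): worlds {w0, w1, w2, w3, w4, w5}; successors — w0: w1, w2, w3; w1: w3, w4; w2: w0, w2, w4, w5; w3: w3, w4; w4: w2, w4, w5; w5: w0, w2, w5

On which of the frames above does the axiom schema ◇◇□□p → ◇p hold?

(a), (b), (d)

This is the axiom for a generalized confluence (Geach) condition; its first-order frame correspondent is ∀x ∀y (xR²y → ∃w (yR²w ∧ xRw)).
(a): holds.
(b): holds.
(c): fails — aR²b but no w with bR²w and aRw.
(d): holds.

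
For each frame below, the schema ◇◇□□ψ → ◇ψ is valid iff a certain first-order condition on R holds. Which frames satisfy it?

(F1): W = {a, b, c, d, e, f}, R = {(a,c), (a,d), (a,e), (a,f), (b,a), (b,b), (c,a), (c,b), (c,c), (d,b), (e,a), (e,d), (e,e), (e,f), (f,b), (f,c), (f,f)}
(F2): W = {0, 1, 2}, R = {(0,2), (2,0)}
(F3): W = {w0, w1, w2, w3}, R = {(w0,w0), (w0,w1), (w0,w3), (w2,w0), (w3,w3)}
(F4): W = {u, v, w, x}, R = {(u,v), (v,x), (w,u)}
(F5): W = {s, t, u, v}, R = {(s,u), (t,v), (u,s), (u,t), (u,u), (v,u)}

The schema corresponds to a generalized confluence (Geach) condition: ∀x ∀y (xR²y → ∃w (yR²w ∧ xRw)).
(F1): fails — aR²d but no w with dR²w and aRw.
(F2): fails — 0R²0 but no w with 0R²w and 0Rw.
(F3): fails — w0R²w1 but no w with w1R²w and w0Rw.
(F4): fails — uR²x but no t with xR²t and uRt.
(F5): ✓.
Valid on: (F5).

(F5)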